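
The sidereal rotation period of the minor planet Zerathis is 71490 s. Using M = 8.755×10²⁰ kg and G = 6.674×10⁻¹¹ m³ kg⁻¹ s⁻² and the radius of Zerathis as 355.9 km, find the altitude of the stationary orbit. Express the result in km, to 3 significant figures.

h_sync ≈ 1610 km

μ = GM = 6.674×10⁻¹¹ × 8.755×10²⁰ = 5.843×10¹⁰ m³/s².
A synchronous orbit has period T, so by Kepler's third law a = (μT²/4π²)^(1/3).
μT²/4π² = 5.843×10¹⁰ × (7.149×10⁴)² / 39.48 = 7.564×10¹⁸ m³.
a = 1.963×10⁶ m = 1963.0 km.
Altitude h = a − R = 1963.0 − 355.9 = 1607.1 km.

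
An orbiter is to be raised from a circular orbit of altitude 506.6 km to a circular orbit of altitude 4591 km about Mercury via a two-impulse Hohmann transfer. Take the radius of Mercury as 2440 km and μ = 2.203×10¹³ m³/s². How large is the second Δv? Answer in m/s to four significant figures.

r₁ = 2440 + 506.6 = 2946.6 km = 2.9466×10⁶ m.
r₂ = 2440 + 4591 = 7031.0 km = 7.0310×10⁶ m.
Transfer ellipse a_t = (r₁ + r₂)/2 = 4.989×10⁶ m.
At r₁: circular v_c1 = √(μ/r₁) = 2734 m/s; transfer-periherm v_p = √[μ(2/r₁ − 1/a_t)] = 3246 m/s.
At r₂: circular v_c2 = √(μ/r₂) = 1770 m/s; transfer-apoherm v_a = √[μ(2/r₂ − 1/a_t)] = 1360 m/s.
Δv₂ = v_c2 − v_a = 409.7 m/s.

Δv ≈ 409.7 m/s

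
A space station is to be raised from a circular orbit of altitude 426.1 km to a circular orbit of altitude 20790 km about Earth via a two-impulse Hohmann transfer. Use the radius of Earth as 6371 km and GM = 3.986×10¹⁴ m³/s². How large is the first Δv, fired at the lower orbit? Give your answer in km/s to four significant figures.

r₁ = 6371 + 426.1 = 6797.1 km = 6.7971×10⁶ m.
r₂ = 6371 + 20790 = 27161 km = 2.7161×10⁷ m.
Transfer ellipse a_t = (r₁ + r₂)/2 = 1.698×10⁷ m.
At r₁: circular v_c1 = √(μ/r₁) = 7658 m/s; transfer-perigee v_p = √[μ(2/r₁ − 1/a_t)] = 9686 m/s.
Δv₁ = v_p − v_c1 = 2028 m/s.
= 2.028 km/s.

Δv ≈ 2.028 km/s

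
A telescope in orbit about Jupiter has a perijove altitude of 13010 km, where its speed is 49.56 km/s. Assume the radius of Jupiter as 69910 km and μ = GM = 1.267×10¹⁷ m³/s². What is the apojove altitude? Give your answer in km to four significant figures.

r_p = 69910 + 13010 = 82920 km = 8.292×10⁷ m.
Specific energy ε = v²/2 − μ/r = -2.999×10⁸ J/kg, so a = −μ/(2ε) = 2.112×10⁸ m.
The apsides satisfy r_p + r_a = 2a, so the apojove radius is 2a − r_p = 3.396×10⁸ m = 3.3958×10⁵ km.
Apojove altitude = 3.3958×10⁵ − 69910 = 2.6967×10⁵ km.

apojove altitude ≈ 2.697×10⁵ km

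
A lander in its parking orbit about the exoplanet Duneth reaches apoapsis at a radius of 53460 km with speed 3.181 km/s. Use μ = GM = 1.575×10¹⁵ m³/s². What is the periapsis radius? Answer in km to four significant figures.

periapsis radius ≈ 11080 km

r_a = 5.346×10⁷ m.
Specific energy ε = v²/2 − μ/r = -2.440×10⁷ J/kg, so a = −μ/(2ε) = 3.227×10⁷ m.
The apsides satisfy r_p + r_a = 2a, so the periapsis radius is 2a − r_a = 1.108×10⁷ m = 11084 km.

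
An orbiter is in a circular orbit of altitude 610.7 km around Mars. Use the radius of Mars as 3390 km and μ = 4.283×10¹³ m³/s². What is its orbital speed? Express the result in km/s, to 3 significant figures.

v ≈ 3.27 km/s

r = 3390 + 610.7 = 4000.7 km = 4.0007×10⁶ m.
For a circular orbit v = √(μ/r) = √(4.283×10¹³ / 4.001×10⁶) = √(1.071×10⁷) = 3272 m/s.
That is 3.272 km/s.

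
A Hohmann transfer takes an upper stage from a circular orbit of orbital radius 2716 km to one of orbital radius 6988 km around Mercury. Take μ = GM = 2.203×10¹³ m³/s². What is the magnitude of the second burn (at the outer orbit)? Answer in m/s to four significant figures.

r₁ = 2716 km = 2.716×10⁶ m.
r₂ = 6988 km = 6.988×10⁶ m.
Transfer ellipse a_t = (r₁ + r₂)/2 = 4.852×10⁶ m.
At r₁: circular v_c1 = √(μ/r₁) = 2848 m/s; transfer-periherm v_p = √[μ(2/r₁ − 1/a_t)] = 3418 m/s.
At r₂: circular v_c2 = √(μ/r₂) = 1776 m/s; transfer-apoherm v_a = √[μ(2/r₂ − 1/a_t)] = 1328 m/s.
Δv₂ = v_c2 − v_a = 447.1 m/s.

Δv ≈ 447.1 m/s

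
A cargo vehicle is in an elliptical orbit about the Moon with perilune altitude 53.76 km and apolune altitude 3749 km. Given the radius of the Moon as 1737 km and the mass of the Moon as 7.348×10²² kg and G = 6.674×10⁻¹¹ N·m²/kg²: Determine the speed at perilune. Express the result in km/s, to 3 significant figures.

μ = GM = 6.674×10⁻¹¹ × 7.348×10²² = 4.904×10¹² m³/s².
r_p = 1737 + 53.76 = 1790.8 km = 1.7908×10⁶ m.
r_a = 1737 + 3749 = 5486.0 km = 5.4860×10⁶ m.
Semi-major axis a = (r_p + r_a)/2 = 3638.4 km = 3.638×10⁶ m.
Vis-viva: v² = μ(2/r − 1/a) = 4.904×10¹² × (1.117×10⁻⁶ − 2.748×10⁻⁷) = 4.129×10⁶ m²/s².
v = 2032 m/s = 2.032 km/s.

v ≈ 2.03 km/s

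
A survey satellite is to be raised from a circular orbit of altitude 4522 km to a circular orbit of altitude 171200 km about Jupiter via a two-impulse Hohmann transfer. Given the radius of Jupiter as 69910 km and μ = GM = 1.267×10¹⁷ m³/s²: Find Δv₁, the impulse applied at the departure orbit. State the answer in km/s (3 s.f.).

r₁ = 69910 + 4522 = 74432 km = 7.4432×10⁷ m.
r₂ = 69910 + 171200 = 241110 km = 2.4111×10⁸ m.
Transfer ellipse a_t = (r₁ + r₂)/2 = 1.578×10⁸ m.
At r₁: circular v_c1 = √(μ/r₁) = 41260 m/s; transfer-perijove v_p = √[μ(2/r₁ − 1/a_t)] = 51000 m/s.
Δv₁ = v_p − v_c1 = 9746 m/s.
= 9.746 km/s.

Δv ≈ 9.75 km/s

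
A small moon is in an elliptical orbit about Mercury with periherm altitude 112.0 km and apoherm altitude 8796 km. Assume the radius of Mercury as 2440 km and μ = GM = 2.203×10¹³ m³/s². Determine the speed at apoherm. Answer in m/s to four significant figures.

r_p = 2440 + 112.0 = 2552.0 km = 2.5520×10⁶ m.
r_a = 2440 + 8796 = 11236 km = 1.1236×10⁷ m.
Semi-major axis a = (r_p + r_a)/2 = 6894.0 km = 6.894×10⁶ m.
Vis-viva: v² = μ(2/r − 1/a) = 2.203×10¹³ × (1.780×10⁻⁷ − 1.451×10⁻⁷) = 7.258×10⁵ m²/s².
v = 851.9 m/s.

v ≈ 851.9 m/s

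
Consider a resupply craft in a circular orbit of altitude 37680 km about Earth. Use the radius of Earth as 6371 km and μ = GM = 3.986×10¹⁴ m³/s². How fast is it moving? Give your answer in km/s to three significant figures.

r = 6371 + 37680 = 44051 km = 4.4051×10⁷ m.
For a circular orbit v = √(μ/r) = √(3.986×10¹⁴ / 4.405×10⁷) = √(9.049×10⁶) = 3008 m/s.
That is 3.008 km/s.

v ≈ 3.01 km/s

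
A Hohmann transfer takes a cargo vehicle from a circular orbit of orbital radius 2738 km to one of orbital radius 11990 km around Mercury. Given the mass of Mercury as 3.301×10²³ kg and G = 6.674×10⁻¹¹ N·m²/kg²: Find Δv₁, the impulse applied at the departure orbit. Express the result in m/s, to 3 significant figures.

Δv ≈ 783 m/s

μ = GM = 6.674×10⁻¹¹ × 3.301×10²³ = 2.203×10¹³ m³/s².
r₁ = 2738 km = 2.738×10⁶ m.
r₂ = 11990 km = 1.199×10⁷ m.
Transfer ellipse a_t = (r₁ + r₂)/2 = 7.364×10⁶ m.
At r₁: circular v_c1 = √(μ/r₁) = 2837 m/s; transfer-periherm v_p = √[μ(2/r₁ − 1/a_t)] = 3620 m/s.
Δv₁ = v_p − v_c1 = 782.9 m/s.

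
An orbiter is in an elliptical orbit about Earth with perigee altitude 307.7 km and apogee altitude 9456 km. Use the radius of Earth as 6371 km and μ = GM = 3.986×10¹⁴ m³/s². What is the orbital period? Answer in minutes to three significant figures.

r_p = 6371 + 307.7 = 6678.7 km = 6.6787×10⁶ m.
r_a = 6371 + 9456 = 15827 km = 1.5827×10⁷ m.
Semi-major axis a = (r_p + r_a)/2 = (6678.7 + 15827)/2 = 11253 km = 1.125×10⁷ m.
By Kepler's third law T = 2π√(a³/μ) = 2π × 1.891×10³ = 1.188×10⁴ s.
= 198.0 minutes.

T ≈ 198 minutes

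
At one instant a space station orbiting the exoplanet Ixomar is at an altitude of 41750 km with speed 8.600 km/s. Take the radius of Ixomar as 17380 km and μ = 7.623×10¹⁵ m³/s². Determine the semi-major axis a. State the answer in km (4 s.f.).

r = 17380 + 41750 = 59130 km = 5.913×10⁷ m.
Specific orbital energy ε = v²/2 − μ/r = (8600)²/2 − 7.623×10¹⁵/5.913×10⁷ = -9.194×10⁷ J/kg.
Since ε = −μ/(2a), a = −μ/(2ε) = 4.146×10⁷ m = 41457 km.

a ≈ 41460 km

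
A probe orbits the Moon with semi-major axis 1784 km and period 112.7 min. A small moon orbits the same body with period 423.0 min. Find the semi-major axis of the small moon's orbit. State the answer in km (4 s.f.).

a₂ ≈ 4309 km

Kepler's third law: a³ ∝ T², so a₂ = a₁ (T₂/T₁)^(2/3).
T₂/T₁ = 3.753, (T₂/T₁)^(2/3) = 2.415.
a₂ = 1784 × 2.415 = 4309 km.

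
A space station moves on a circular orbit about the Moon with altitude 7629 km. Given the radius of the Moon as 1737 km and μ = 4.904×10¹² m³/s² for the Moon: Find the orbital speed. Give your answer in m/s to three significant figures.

v ≈ 724 m/s

r = 1737 + 7629 = 9366.0 km = 9.3660×10⁶ m.
For a circular orbit v = √(μ/r) = √(4.904×10¹² / 9.366×10⁶) = √(5.236×10⁵) = 723.6 m/s.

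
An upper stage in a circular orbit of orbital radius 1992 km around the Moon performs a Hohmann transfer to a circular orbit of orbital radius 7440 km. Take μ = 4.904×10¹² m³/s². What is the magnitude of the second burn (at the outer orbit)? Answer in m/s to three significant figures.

Δv ≈ 284 m/s

r₁ = 1992 km = 1.992×10⁶ m.
r₂ = 7440 km = 7.440×10⁶ m.
Transfer ellipse a_t = (r₁ + r₂)/2 = 4.716×10⁶ m.
At r₁: circular v_c1 = √(μ/r₁) = 1569 m/s; transfer-perilune v_p = √[μ(2/r₁ − 1/a_t)] = 1971 m/s.
At r₂: circular v_c2 = √(μ/r₂) = 811.9 m/s; transfer-apolune v_a = √[μ(2/r₂ − 1/a_t)] = 527.7 m/s.
Δv₂ = v_c2 − v_a = 284.2 m/s.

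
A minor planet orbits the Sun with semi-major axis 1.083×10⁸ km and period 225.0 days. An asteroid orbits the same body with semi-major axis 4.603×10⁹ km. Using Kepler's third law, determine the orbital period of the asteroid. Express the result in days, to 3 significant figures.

Kepler's third law: T² ∝ a³, so T₂ = T₁ (a₂/a₁)^(3/2).
a₂/a₁ = 42.50, (a₂/a₁)^(3/2) = 277.1.
T₂ = 225.0 × 277.1 = 62340 days.

T₂ ≈ 62300 days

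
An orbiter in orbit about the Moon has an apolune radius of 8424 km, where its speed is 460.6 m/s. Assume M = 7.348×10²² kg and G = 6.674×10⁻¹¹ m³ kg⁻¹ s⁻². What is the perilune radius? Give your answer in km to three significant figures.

perilune radius ≈ 1880 km

μ = GM = 6.674×10⁻¹¹ × 7.348×10²² = 4.904×10¹² m³/s².
r_a = 8.424×10⁶ m.
Specific energy ε = v²/2 − μ/r = -4.761×10⁵ J/kg, so a = −μ/(2ε) = 5.150×10⁶ m.
The apsides satisfy r_p + r_a = 2a, so the perilune radius is 2a − r_a = 1.877×10⁶ m = 1877.0 km.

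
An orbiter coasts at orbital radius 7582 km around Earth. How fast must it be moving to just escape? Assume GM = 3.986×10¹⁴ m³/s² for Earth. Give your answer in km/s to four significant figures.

r = 7582 km = 7.582×10⁶ m.
Escape speed v_esc = √(2μ/r) = √(2 × 3.986×10¹⁴ / 7.582×10⁶) = √(1.051×10⁸) = 10250 m/s.
= 10.25 km/s.

v_esc ≈ 10.25 km/s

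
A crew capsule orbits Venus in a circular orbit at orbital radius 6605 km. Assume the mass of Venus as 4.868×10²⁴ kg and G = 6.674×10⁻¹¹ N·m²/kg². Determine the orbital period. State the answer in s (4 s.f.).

T ≈ 5917 s

μ = GM = 6.674×10⁻¹¹ × 4.868×10²⁴ = 3.249×10¹⁴ m³/s².
r = 6605 km = 6.605×10⁶ m.
Kepler's third law: T = 2π√(r³/μ) = 2π√((6.605×10⁶)³ / 3.249×10¹⁴).
r³/μ = 8.869×10⁵ s², so T = 2π × 9.418×10² = 5.917×10³ s.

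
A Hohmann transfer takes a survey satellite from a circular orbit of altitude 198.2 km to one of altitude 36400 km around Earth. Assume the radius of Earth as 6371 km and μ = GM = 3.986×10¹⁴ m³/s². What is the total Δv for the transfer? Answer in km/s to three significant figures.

r₁ = 6371 + 198.2 = 6569.2 km = 6.5692×10⁶ m.
r₂ = 6371 + 36400 = 42771 km = 4.2771×10⁷ m.
Transfer ellipse a_t = (r₁ + r₂)/2 = 2.467×10⁷ m.
At r₁: circular v_c1 = √(μ/r₁) = 7790 m/s; transfer-perigee v_p = √[μ(2/r₁ − 1/a_t)] = 10260 m/s.
Δv₁ = v_p − v_c1 = 2467 m/s.
At r₂: circular v_c2 = √(μ/r₂) = 3053 m/s; transfer-apogee v_a = √[μ(2/r₂ − 1/a_t)] = 1575 m/s.
Δv₂ = v_c2 − v_a = 1477 m/s.
Total Δv = Δv₁ + Δv₂ = 3944 m/s = 3.944 km/s.

Δv_total ≈ 3.94 km/s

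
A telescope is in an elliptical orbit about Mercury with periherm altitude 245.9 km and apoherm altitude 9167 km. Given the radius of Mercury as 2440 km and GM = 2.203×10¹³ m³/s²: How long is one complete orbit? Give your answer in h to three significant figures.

r_p = 2440 + 245.9 = 2685.9 km = 2.6859×10⁶ m.
r_a = 2440 + 9167 = 11607 km = 1.1607×10⁷ m.
Semi-major axis a = (r_p + r_a)/2 = (2685.9 + 11607)/2 = 7146.4 km = 7.146×10⁶ m.
By Kepler's third law T = 2π√(a³/μ) = 2π × 4.070×10³ = 2.557×10⁴ s.
= 7.104 h.

T ≈ 7.10 h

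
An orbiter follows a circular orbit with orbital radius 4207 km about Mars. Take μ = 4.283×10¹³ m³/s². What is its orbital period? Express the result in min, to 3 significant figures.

T ≈ 138 min

r = 4207 km = 4.207×10⁶ m.
Kepler's third law: T = 2π√(r³/μ) = 2π√((4.207×10⁶)³ / 4.283×10¹³).
r³/μ = 1.738×10⁶ s², so T = 2π × 1.319×10³ = 8.284×10³ s.
Converting: 8.284×10³ s ÷ 60.00 = 138.1 min.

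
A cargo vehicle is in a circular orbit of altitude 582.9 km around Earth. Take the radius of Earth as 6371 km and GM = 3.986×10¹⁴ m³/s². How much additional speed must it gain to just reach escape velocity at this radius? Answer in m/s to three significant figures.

Δv ≈ 3140 m/s

r = 6371 + 582.9 = 6953.9 km = 6.9539×10⁶ m.
Circular speed v_c = √(μ/r) = 7571 m/s.
Escape speed v_esc = √(2μ/r) = √2 × v_c = 10710 m/s.
Δv = v_esc − v_c = 3136 m/s.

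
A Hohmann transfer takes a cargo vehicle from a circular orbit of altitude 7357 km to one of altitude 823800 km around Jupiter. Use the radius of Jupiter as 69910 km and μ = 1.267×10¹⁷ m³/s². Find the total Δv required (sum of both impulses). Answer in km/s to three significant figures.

r₁ = 69910 + 7357 = 77267 km = 7.7267×10⁷ m.
r₂ = 69910 + 823800 = 893710 km = 8.9371×10⁸ m.
Transfer ellipse a_t = (r₁ + r₂)/2 = 4.855×10⁸ m.
At r₁: circular v_c1 = √(μ/r₁) = 40490 m/s; transfer-perijove v_p = √[μ(2/r₁ − 1/a_t)] = 54940 m/s.
Δv₁ = v_p − v_c1 = 14450 m/s.
At r₂: circular v_c2 = √(μ/r₂) = 11910 m/s; transfer-apojove v_a = √[μ(2/r₂ − 1/a_t)] = 4750 m/s.
Δv₂ = v_c2 − v_a = 7157 m/s.
Total Δv = Δv₁ + Δv₂ = 21600 m/s = 21.60 km/s.

Δv_total ≈ 21.6 km/s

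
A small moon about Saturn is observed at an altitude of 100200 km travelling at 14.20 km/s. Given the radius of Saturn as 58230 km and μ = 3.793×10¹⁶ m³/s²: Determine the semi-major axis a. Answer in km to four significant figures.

r = 58230 + 100200 = 1.5843×10⁵ km = 1.584×10⁸ m.
Vis-viva rearranged: 1/a = 2/r − v²/μ = 1.262×10⁻⁸ − 5.316×10⁻⁹ = 7.308×10⁻⁹ m⁻¹.
a = 1.368×10⁸ m = 1.3684×10⁵ km.

a ≈ 1.368×10⁵ km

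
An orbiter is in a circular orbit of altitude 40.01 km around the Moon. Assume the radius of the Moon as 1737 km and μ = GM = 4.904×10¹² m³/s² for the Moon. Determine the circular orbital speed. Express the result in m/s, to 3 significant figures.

r = 1737 + 40.01 = 1777.0 km = 1.7770×10⁶ m.
For a circular orbit v = √(μ/r) = √(4.904×10¹² / 1.777×10⁶) = √(2.760×10⁶) = 1661 m/s.

v ≈ 1660 m/s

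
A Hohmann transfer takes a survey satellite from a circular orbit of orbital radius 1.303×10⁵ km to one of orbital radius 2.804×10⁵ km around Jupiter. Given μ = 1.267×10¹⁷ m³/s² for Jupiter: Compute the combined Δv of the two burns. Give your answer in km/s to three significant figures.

r₁ = 1.303×10⁵ km = 1.303×10⁸ m.
r₂ = 2.804×10⁵ km = 2.804×10⁸ m.
Transfer ellipse a_t = (r₁ + r₂)/2 = 2.054×10⁸ m.
At r₁: circular v_c1 = √(μ/r₁) = 31180 m/s; transfer-perijove v_p = √[μ(2/r₁ − 1/a_t)] = 36440 m/s.
Δv₁ = v_p − v_c1 = 5255 m/s.
At r₂: circular v_c2 = √(μ/r₂) = 21260 m/s; transfer-apojove v_a = √[μ(2/r₂ − 1/a_t)] = 16930 m/s.
Δv₂ = v_c2 − v_a = 4324 m/s.
Total Δv = Δv₁ + Δv₂ = 9580 m/s = 9.580 km/s.

Δv_total ≈ 9.58 km/s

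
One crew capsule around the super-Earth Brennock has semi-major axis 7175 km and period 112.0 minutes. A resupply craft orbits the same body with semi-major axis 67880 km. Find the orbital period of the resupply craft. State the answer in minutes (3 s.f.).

Kepler's third law: T² ∝ a³, so T₂ = T₁ (a₂/a₁)^(3/2).
a₂/a₁ = 9.461, (a₂/a₁)^(3/2) = 29.10.
T₂ = 112.0 × 29.10 = 3259 minutes.

T₂ ≈ 3260 minutes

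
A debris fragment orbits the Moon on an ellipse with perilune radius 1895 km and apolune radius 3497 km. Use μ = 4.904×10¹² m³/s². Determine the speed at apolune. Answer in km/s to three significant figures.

v ≈ 0.993 km/s

Semi-major axis a = (r_p + r_a)/2 = 2696.0 km = 2.696×10⁶ m.
Vis-viva: v² = μ(2/r − 1/a) = 4.904×10¹² × (5.719×10⁻⁷ − 3.709×10⁻⁷) = 9.857×10⁵ m²/s².
v = 992.8 m/s = 0.9928 km/s.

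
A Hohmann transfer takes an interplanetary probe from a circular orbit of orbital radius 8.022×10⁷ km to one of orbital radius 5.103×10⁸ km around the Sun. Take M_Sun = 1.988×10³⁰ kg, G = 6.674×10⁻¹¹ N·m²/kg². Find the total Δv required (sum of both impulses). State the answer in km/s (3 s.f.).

μ = GM = 6.674×10⁻¹¹ × 1.988×10³⁰ = 1.327×10²⁰ m³/s².
r₁ = 8.022×10⁷ km = 8.022×10¹⁰ m.
r₂ = 5.103×10⁸ km = 5.103×10¹¹ m.
Transfer ellipse a_t = (r₁ + r₂)/2 = 2.953×10¹¹ m.
At r₁: circular v_c1 = √(μ/r₁) = 40670 m/s; transfer-perihelion v_p = √[μ(2/r₁ − 1/a_t)] = 53470 m/s.
Δv₁ = v_p − v_c1 = 12800 m/s.
At r₂: circular v_c2 = √(μ/r₂) = 16120 m/s; transfer-aphelion v_a = √[μ(2/r₂ − 1/a_t)] = 8405 m/s.
Δv₂ = v_c2 − v_a = 7720 m/s.
Total Δv = Δv₁ + Δv₂ = 20520 m/s = 20.52 km/s.

Δv_total ≈ 20.5 km/s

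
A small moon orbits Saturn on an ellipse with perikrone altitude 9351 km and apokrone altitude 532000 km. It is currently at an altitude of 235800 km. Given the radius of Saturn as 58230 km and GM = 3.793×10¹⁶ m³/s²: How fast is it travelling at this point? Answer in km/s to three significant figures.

v ≈ 11.9 km/s

r_p = 58230 + 9351 = 67581 km = 6.7581×10⁷ m.
r_a = 58230 + 532000 = 590230 km = 5.9023×10⁸ m.
r = 58230 + 235800 = 2.9403×10⁵ km = 2.940×10⁸ m.
Semi-major axis a = (r_p + r_a)/2 = 3.2891×10⁵ km = 3.289×10⁸ m.
Vis-viva: v² = μ(2/r − 1/a) = 3.793×10¹⁶ × (6.802×10⁻⁹ − 3.040×10⁻⁹) = 1.427×10⁸ m²/s².
v = 11940 m/s = 11.94 km/s.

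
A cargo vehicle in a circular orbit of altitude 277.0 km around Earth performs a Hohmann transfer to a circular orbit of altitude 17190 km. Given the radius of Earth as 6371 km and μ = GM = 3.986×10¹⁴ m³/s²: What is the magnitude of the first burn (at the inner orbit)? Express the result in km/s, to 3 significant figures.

r₁ = 6371 + 277.0 = 6648.0 km = 6.6480×10⁶ m.
r₂ = 6371 + 17190 = 23561 km = 2.3561×10⁷ m.
Transfer ellipse a_t = (r₁ + r₂)/2 = 1.510×10⁷ m.
At r₁: circular v_c1 = √(μ/r₁) = 7743 m/s; transfer-perigee v_p = √[μ(2/r₁ − 1/a_t)] = 9671 m/s.
Δv₁ = v_p − v_c1 = 1928 m/s.
= 1.928 km/s.

Δv ≈ 1.93 km/s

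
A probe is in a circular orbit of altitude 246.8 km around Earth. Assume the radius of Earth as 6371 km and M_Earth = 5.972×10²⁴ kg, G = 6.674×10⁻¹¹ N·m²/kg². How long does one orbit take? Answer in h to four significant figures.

T ≈ 1.488 h

μ = GM = 6.674×10⁻¹¹ × 5.972×10²⁴ = 3.986×10¹⁴ m³/s².
r = 6371 + 246.8 = 6617.8 km = 6.6178×10⁶ m.
Kepler's third law: T = 2π√(r³/μ) = 2π√((6.618×10⁶)³ / 3.986×10¹⁴).
r³/μ = 7.272×10⁵ s², so T = 2π × 8.527×10² = 5.358×10³ s.
Converting: 5.358×10³ s ÷ 3600 = 1.488 h.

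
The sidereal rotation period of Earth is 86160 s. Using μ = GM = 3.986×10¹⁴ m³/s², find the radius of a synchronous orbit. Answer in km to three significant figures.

r_sync ≈ 42200 km

A synchronous orbit has period T, so by Kepler's third law a = (μT²/4π²)^(1/3).
μT²/4π² = 3.986×10¹⁴ × (8.616×10⁴)² / 39.48 = 7.495×10²² m³.
a = 4.216×10⁷ m = 42163 km.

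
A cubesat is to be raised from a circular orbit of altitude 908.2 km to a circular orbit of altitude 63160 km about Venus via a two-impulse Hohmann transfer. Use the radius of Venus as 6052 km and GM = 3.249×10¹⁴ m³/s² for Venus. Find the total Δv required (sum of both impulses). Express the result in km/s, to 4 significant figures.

r₁ = 6052 + 908.2 = 6960.2 km = 6.9602×10⁶ m.
r₂ = 6052 + 63160 = 69212 km = 6.9212×10⁷ m.
Transfer ellipse a_t = (r₁ + r₂)/2 = 3.809×10⁷ m.
At r₁: circular v_c1 = √(μ/r₁) = 6832 m/s; transfer-periapsis v_p = √[μ(2/r₁ − 1/a_t)] = 9210 m/s.
Δv₁ = v_p − v_c1 = 2378 m/s.
At r₂: circular v_c2 = √(μ/r₂) = 2167 m/s; transfer-apoapsis v_a = √[μ(2/r₂ − 1/a_t)] = 926.2 m/s.
Δv₂ = v_c2 − v_a = 1240 m/s.
Total Δv = Δv₁ + Δv₂ = 3618 m/s = 3.618 km/s.

Δv_total ≈ 3.618 km/s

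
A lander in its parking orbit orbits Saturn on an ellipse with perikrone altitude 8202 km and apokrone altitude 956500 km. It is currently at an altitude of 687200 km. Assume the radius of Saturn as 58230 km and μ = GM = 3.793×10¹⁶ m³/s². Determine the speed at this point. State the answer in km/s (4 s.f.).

r_p = 58230 + 8202 = 66432 km = 6.6432×10⁷ m.
r_a = 58230 + 956500 = 1014700 km = 1.0147×10⁹ m.
r = 58230 + 687200 = 7.4543×10⁵ km = 7.454×10⁸ m.
Semi-major axis a = (r_p + r_a)/2 = 5.4058×10⁵ km = 5.406×10⁸ m.
Vis-viva: v² = μ(2/r − 1/a) = 3.793×10¹⁶ × (2.683×10⁻⁹ − 1.850×10⁻⁹) = 3.160×10⁷ m²/s².
v = 5622 m/s = 5.622 km/s.

v ≈ 5.622 km/s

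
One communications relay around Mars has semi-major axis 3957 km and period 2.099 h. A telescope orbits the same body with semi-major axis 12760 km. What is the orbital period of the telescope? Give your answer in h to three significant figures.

T₂ ≈ 12.2 h

Kepler's third law: T² ∝ a³, so T₂ = T₁ (a₂/a₁)^(3/2).
a₂/a₁ = 3.225, (a₂/a₁)^(3/2) = 5.791.
T₂ = 2.099 × 5.791 = 12.15 h.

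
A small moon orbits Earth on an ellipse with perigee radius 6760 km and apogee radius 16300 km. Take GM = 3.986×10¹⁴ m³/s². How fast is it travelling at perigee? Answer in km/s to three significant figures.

v ≈ 9.13 km/s

Semi-major axis a = (r_p + r_a)/2 = 11530 km = 1.153×10⁷ m.
Vis-viva: v² = μ(2/r − 1/a) = 3.986×10¹⁴ × (2.959×10⁻⁷ − 8.673×10⁻⁸) = 8.336×10⁷ m²/s².
v = 9130 m/s = 9.130 km/s.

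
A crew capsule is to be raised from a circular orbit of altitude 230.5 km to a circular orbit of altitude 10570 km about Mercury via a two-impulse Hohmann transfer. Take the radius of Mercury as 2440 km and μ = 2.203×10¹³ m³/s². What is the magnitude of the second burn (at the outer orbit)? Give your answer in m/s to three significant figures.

Δv ≈ 542 m/s

r₁ = 2440 + 230.5 = 2670.5 km = 2.6705×10⁶ m.
r₂ = 2440 + 10570 = 13010 km = 1.3010×10⁷ m.
Transfer ellipse a_t = (r₁ + r₂)/2 = 7.840×10⁶ m.
At r₁: circular v_c1 = √(μ/r₁) = 2872 m/s; transfer-periherm v_p = √[μ(2/r₁ − 1/a_t)] = 3700 m/s.
At r₂: circular v_c2 = √(μ/r₂) = 1301 m/s; transfer-apoherm v_a = √[μ(2/r₂ − 1/a_t)] = 759.5 m/s.
Δv₂ = v_c2 − v_a = 541.8 m/s.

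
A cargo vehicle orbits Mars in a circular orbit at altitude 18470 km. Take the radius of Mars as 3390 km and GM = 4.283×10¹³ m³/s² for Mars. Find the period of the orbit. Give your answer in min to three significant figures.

r = 3390 + 18470 = 21860 km = 2.1860×10⁷ m.
Kepler's third law: T = 2π√(r³/μ) = 2π√((2.186×10⁷)³ / 4.283×10¹³).
r³/μ = 2.439×10⁸ s², so T = 2π × 1.562×10⁴ = 9.813×10⁴ s.
Converting: 9.813×10⁴ s ÷ 60.00 = 1635 min.

T ≈ 1640 min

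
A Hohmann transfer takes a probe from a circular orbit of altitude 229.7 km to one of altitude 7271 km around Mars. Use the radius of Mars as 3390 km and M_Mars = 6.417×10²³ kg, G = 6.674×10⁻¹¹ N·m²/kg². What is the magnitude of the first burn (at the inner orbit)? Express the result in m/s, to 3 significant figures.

μ = GM = 6.674×10⁻¹¹ × 6.417×10²³ = 4.283×10¹³ m³/s².
r₁ = 3390 + 229.7 = 3619.7 km = 3.6197×10⁶ m.
r₂ = 3390 + 7271 = 10661 km = 1.0661×10⁷ m.
Transfer ellipse a_t = (r₁ + r₂)/2 = 7.140×10⁶ m.
At r₁: circular v_c1 = √(μ/r₁) = 3440 m/s; transfer-periapsis v_p = √[μ(2/r₁ − 1/a_t)] = 4203 m/s.
Δv₁ = v_p − v_c1 = 763.3 m/s.

Δv ≈ 763 m/s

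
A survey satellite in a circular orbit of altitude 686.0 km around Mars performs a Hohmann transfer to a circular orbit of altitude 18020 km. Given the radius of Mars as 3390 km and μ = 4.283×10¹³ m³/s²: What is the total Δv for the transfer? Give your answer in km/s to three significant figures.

Δv_total ≈ 1.57 km/s

r₁ = 3390 + 686.0 = 4076.0 km = 4.0760×10⁶ m.
r₂ = 3390 + 18020 = 21410 km = 2.1410×10⁷ m.
Transfer ellipse a_t = (r₁ + r₂)/2 = 1.274×10⁷ m.
At r₁: circular v_c1 = √(μ/r₁) = 3242 m/s; transfer-periapsis v_p = √[μ(2/r₁ − 1/a_t)] = 4202 m/s.
Δv₁ = v_p − v_c1 = 960.2 m/s.
At r₂: circular v_c2 = √(μ/r₂) = 1414 m/s; transfer-apoapsis v_a = √[μ(2/r₂ − 1/a_t)] = 799.9 m/s.
Δv₂ = v_c2 − v_a = 614.5 m/s.
Total Δv = Δv₁ + Δv₂ = 1575 m/s = 1.575 km/s.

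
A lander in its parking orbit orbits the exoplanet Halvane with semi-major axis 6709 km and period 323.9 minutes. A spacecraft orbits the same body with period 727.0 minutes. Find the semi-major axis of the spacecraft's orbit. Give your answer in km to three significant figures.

a₂ ≈ 11500 km

Kepler's third law: a³ ∝ T², so a₂ = a₁ (T₂/T₁)^(2/3).
T₂/T₁ = 2.245, (T₂/T₁)^(2/3) = 1.714.
a₂ = 6709 × 1.714 = 11500 km.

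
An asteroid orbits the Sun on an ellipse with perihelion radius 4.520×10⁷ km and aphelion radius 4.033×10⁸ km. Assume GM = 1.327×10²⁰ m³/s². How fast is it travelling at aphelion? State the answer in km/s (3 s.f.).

v ≈ 8.14 km/s

Semi-major axis a = (r_p + r_a)/2 = 2.2425×10⁸ km = 2.242×10¹¹ m.
Vis-viva: v² = μ(2/r − 1/a) = 1.327×10²⁰ × (4.959×10⁻¹² − 4.459×10⁻¹²) = 6.632×10⁷ m²/s².
v = 8144 m/s = 8.144 km/s.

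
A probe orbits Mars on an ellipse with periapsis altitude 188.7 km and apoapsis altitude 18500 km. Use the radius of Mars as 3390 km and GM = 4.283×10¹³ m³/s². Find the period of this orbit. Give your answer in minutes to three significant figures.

r_p = 3390 + 188.7 = 3578.7 km = 3.5787×10⁶ m.
r_a = 3390 + 18500 = 21890 km = 2.1890×10⁷ m.
Semi-major axis a = (r_p + r_a)/2 = (3578.7 + 21890)/2 = 12734 km = 1.273×10⁷ m.
By Kepler's third law T = 2π√(a³/μ) = 2π × 6.944×10³ = 4.363×10⁴ s.
= 727.1 minutes.

T ≈ 727 minutes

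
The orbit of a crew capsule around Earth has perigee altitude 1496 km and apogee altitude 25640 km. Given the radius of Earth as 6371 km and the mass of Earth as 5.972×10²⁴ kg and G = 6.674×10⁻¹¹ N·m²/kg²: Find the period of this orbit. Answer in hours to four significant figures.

T ≈ 7.784 hours

μ = GM = 6.674×10⁻¹¹ × 5.972×10²⁴ = 3.986×10¹⁴ m³/s².
r_p = 6371 + 1496 = 7867.0 km = 7.8670×10⁶ m.
r_a = 6371 + 25640 = 32011 km = 3.2011×10⁷ m.
Semi-major axis a = (r_p + r_a)/2 = (7867.0 + 32011)/2 = 19939 km = 1.994×10⁷ m.
By Kepler's third law T = 2π√(a³/μ) = 2π × 4.460×10³ = 2.802×10⁴ s.
= 7.784 hours.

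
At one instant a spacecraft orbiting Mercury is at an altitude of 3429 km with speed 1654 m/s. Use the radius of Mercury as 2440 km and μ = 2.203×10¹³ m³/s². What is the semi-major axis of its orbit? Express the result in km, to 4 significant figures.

r = 2440 + 3429 = 5869.0 km = 5.869×10⁶ m.
Vis-viva rearranged: 1/a = 2/r − v²/μ = 3.408×10⁻⁷ − 1.242×10⁻⁷ = 2.166×10⁻⁷ m⁻¹.
a = 4.617×10⁶ m = 4617.0 km.

a ≈ 4617 km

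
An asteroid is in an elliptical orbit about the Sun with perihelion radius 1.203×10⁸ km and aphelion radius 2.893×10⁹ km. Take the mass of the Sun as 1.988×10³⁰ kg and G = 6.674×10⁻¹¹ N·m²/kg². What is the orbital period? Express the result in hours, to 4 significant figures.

T ≈ 280200 hours

μ = GM = 6.674×10⁻¹¹ × 1.988×10³⁰ = 1.327×10²⁰ m³/s².
Semi-major axis a = (r_p + r_a)/2 = (1.2030×10⁸ + 2.8930×10⁹)/2 = 1.5066×10⁹ km = 1.507×10¹² m.
By Kepler's third law T = 2π√(a³/μ) = 2π × 1.606×10⁸ = 1.009×10⁹ s.
= 2.802×10⁵ hours.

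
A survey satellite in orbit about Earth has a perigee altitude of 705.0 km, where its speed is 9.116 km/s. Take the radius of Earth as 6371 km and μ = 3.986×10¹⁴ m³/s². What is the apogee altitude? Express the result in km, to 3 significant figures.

r_p = 6371 + 705.0 = 7076.0 km = 7.076×10⁶ m.
Specific energy ε = v²/2 − μ/r = -1.478×10⁷ J/kg, so a = −μ/(2ε) = 1.348×10⁷ m.
The apsides satisfy r_p + r_a = 2a, so the apogee radius is 2a − r_p = 1.989×10⁷ m = 19892 km.
Apogee altitude = 19892 − 6371 = 13521 km.

apogee altitude ≈ 13500 km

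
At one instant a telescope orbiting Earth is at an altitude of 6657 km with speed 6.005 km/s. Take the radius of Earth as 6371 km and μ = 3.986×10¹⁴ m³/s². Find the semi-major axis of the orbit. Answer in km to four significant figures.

r = 6371 + 6657 = 13028 km = 1.303×10⁷ m.
Specific orbital energy ε = v²/2 − μ/r = (6005)²/2 − 3.986×10¹⁴/1.303×10⁷ = -1.257×10⁷ J/kg.
Since ε = −μ/(2a), a = −μ/(2ε) = 1.586×10⁷ m = 15861 km.

a ≈ 15860 km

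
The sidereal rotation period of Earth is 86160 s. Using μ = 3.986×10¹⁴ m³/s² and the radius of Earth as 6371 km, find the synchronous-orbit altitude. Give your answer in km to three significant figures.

A synchronous orbit has period T, so by Kepler's third law a = (μT²/4π²)^(1/3).
μT²/4π² = 3.986×10¹⁴ × (8.616×10⁴)² / 39.48 = 7.495×10²² m³.
a = 4.216×10⁷ m = 42163 km.
Altitude h = a − R = 42163 − 6371 = 35792 km.

h_sync ≈ 35800 km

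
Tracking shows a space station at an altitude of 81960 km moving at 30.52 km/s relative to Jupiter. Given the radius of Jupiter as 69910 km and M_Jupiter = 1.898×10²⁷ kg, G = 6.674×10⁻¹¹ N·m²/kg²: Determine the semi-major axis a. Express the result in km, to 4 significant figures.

μ = GM = 6.674×10⁻¹¹ × 1.898×10²⁷ = 1.267×10¹⁷ m³/s².
r = 69910 + 81960 = 1.5187×10⁵ km = 1.519×10⁸ m.
Specific orbital energy ε = v²/2 − μ/r = (30520)²/2 − 1.267×10¹⁷/1.519×10⁸ = -3.684×10⁸ J/kg.
Since ε = −μ/(2a), a = −μ/(2ε) = 1.719×10⁸ m = 1.7195×10⁵ km.

a ≈ 1.719×10⁵ km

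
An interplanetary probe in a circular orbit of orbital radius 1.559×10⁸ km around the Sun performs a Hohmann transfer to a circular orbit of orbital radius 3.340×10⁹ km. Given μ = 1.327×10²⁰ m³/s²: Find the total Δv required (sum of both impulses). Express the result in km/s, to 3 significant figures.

r₁ = 1.559×10⁸ km = 1.559×10¹¹ m.
r₂ = 3.340×10⁹ km = 3.340×10¹² m.
Transfer ellipse a_t = (r₁ + r₂)/2 = 1.748×10¹² m.
At r₁: circular v_c1 = √(μ/r₁) = 29180 m/s; transfer-perihelion v_p = √[μ(2/r₁ − 1/a_t)] = 40330 m/s.
Δv₁ = v_p − v_c1 = 11150 m/s.
At r₂: circular v_c2 = √(μ/r₂) = 6303 m/s; transfer-aphelion v_a = √[μ(2/r₂ − 1/a_t)] = 1882 m/s.
Δv₂ = v_c2 − v_a = 4421 m/s.
Total Δv = Δv₁ + Δv₂ = 15580 m/s = 15.58 km/s.

Δv_total ≈ 15.6 km/s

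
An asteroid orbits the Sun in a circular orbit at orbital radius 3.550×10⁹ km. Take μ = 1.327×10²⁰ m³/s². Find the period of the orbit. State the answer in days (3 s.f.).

T ≈ 42200 days

r = 3.550×10⁹ km = 3.550×10¹² m.
Kepler's third law: T = 2π√(r³/μ) = 2π√((3.550×10¹²)³ / 1.327×10²⁰).
r³/μ = 3.371×10¹⁷ s², so T = 2π × 5.806×10⁸ = 3.648×10⁹ s.
Converting: 3.648×10⁹ s ÷ 86400 = 42230 days.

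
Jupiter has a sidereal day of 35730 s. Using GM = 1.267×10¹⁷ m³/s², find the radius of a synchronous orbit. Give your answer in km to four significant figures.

A synchronous orbit has period T, so by Kepler's third law a = (μT²/4π²)^(1/3).
μT²/4π² = 1.267×10¹⁷ × (3.573×10⁴)² / 39.48 = 4.097×10²⁴ m³.
a = 1.600×10⁸ m = 1.6002×10⁵ km.

r_sync ≈ 1.600×10⁵ km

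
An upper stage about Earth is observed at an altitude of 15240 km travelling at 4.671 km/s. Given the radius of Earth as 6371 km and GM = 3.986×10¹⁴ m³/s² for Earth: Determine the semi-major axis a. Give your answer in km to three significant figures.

r = 6371 + 15240 = 21611 km = 2.161×10⁷ m.
Vis-viva rearranged: 1/a = 2/r − v²/μ = 9.255×10⁻⁸ − 5.474×10⁻⁸ = 3.781×10⁻⁸ m⁻¹.
a = 2.645×10⁷ m = 26449 km.

a ≈ 26400 km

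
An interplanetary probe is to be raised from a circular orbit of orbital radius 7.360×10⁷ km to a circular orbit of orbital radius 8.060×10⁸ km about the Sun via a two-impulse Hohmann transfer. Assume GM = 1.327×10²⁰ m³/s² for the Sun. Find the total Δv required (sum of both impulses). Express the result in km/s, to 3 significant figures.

r₁ = 7.360×10⁷ km = 7.360×10¹⁰ m.
r₂ = 8.060×10⁸ km = 8.060×10¹¹ m.
Transfer ellipse a_t = (r₁ + r₂)/2 = 4.398×10¹¹ m.
At r₁: circular v_c1 = √(μ/r₁) = 42460 m/s; transfer-perihelion v_p = √[μ(2/r₁ − 1/a_t)] = 57480 m/s.
Δv₁ = v_p − v_c1 = 15020 m/s.
At r₂: circular v_c2 = √(μ/r₂) = 12830 m/s; transfer-aphelion v_a = √[μ(2/r₂ − 1/a_t)] = 5249 m/s.
Δv₂ = v_c2 − v_a = 7582 m/s.
Total Δv = Δv₁ + Δv₂ = 22600 m/s = 22.60 km/s.

Δv_total ≈ 22.6 km/s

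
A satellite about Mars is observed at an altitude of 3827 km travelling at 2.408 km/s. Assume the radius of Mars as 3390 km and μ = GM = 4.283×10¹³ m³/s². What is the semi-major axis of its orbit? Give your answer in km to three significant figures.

a ≈ 7060 km

r = 3390 + 3827 = 7217.0 km = 7.217×10⁶ m.
Specific orbital energy ε = v²/2 − μ/r = (2408)²/2 − 4.283×10¹³/7.217×10⁶ = -3.035×10⁶ J/kg.
Since ε = −μ/(2a), a = −μ/(2ε) = 7.055×10⁶ m = 7055.2 km.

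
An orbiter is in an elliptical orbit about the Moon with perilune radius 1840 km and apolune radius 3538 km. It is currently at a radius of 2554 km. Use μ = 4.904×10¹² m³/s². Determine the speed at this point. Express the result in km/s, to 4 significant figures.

Semi-major axis a = (r_p + r_a)/2 = 2689.0 km = 2.689×10⁶ m.
Vis-viva: v² = μ(2/r − 1/a) = 4.904×10¹² × (7.831×10⁻⁷ − 3.719×10⁻⁷) = 2.017×10⁶ m²/s².
v = 1420 m/s = 1.420 km/s.

v ≈ 1.420 km/s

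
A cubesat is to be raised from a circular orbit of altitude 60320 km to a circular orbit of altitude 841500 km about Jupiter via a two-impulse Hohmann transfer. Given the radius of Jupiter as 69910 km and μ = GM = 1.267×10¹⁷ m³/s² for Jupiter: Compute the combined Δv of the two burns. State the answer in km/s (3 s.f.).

r₁ = 69910 + 60320 = 130230 km = 1.3023×10⁸ m.
r₂ = 69910 + 841500 = 911410 km = 9.1141×10⁸ m.
Transfer ellipse a_t = (r₁ + r₂)/2 = 5.208×10⁸ m.
At r₁: circular v_c1 = √(μ/r₁) = 31190 m/s; transfer-perijove v_p = √[μ(2/r₁ − 1/a_t)] = 41260 m/s.
Δv₁ = v_p − v_c1 = 10070 m/s.
At r₂: circular v_c2 = √(μ/r₂) = 11790 m/s; transfer-apojove v_a = √[μ(2/r₂ − 1/a_t)] = 5896 m/s.
Δv₂ = v_c2 − v_a = 5895 m/s.
Total Δv = Δv₁ + Δv₂ = 15970 m/s = 15.97 km/s.

Δv_total ≈ 16.0 km/s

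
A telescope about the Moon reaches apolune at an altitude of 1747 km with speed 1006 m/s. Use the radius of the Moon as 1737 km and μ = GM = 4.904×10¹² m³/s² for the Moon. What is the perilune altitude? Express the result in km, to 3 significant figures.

perilune altitude ≈ 218 km

r_a = 1737 + 1747 = 3484.0 km = 3.484×10⁶ m.
Specific energy ε = v²/2 − μ/r = -9.016×10⁵ J/kg, so a = −μ/(2ε) = 2.720×10⁶ m.
The apsides satisfy r_p + r_a = 2a, so the perilune radius is 2a − r_a = 1.955×10⁶ m = 1955.5 km.
Perilune altitude = 1955.5 − 1737 = 218.46 km.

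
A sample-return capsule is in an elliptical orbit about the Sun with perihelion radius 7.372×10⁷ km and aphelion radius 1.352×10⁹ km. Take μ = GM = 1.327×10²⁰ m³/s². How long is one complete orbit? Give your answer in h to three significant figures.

T ≈ 91200 h

Semi-major axis a = (r_p + r_a)/2 = (7.3720×10⁷ + 1.3520×10⁹)/2 = 7.1286×10⁸ km = 7.129×10¹¹ m.
By Kepler's third law T = 2π√(a³/μ) = 2π × 5.225×10⁷ = 3.283×10⁸ s.
= 91190 h.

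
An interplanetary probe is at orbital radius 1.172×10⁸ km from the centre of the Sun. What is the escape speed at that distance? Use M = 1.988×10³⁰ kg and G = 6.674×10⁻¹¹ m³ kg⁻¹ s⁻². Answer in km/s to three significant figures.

μ = GM = 6.674×10⁻¹¹ × 1.988×10³⁰ = 1.327×10²⁰ m³/s².
r = 1.172×10⁸ km = 1.172×10¹¹ m.
Escape speed v_esc = √(2μ/r) = √(2 × 1.327×10²⁰ / 1.172×10¹¹) = √(2.264×10⁹) = 47580 m/s.
= 47.58 km/s.

v_esc ≈ 47.6 km/s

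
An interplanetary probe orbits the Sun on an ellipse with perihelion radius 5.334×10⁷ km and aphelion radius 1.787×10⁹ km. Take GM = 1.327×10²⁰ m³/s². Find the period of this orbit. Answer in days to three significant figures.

Semi-major axis a = (r_p + r_a)/2 = (5.3340×10⁷ + 1.7870×10⁹)/2 = 9.2017×10⁸ km = 9.202×10¹¹ m.
By Kepler's third law T = 2π√(a³/μ) = 2π × 7.662×10⁷ = 4.814×10⁸ s.
= 5572 days.

T ≈ 5570 days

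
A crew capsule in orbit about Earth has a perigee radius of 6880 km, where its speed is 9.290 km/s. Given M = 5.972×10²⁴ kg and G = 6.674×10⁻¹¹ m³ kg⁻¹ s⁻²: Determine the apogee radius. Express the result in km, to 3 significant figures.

apogee radius ≈ 20100 km

μ = GM = 6.674×10⁻¹¹ × 5.972×10²⁴ = 3.986×10¹⁴ m³/s².
r_p = 6.880×10⁶ m.
Specific energy ε = v²/2 − μ/r = -1.478×10⁷ J/kg, so a = −μ/(2ε) = 1.348×10⁷ m.
The apsides satisfy r_p + r_a = 2a, so the apogee radius is 2a − r_p = 2.009×10⁷ m = 20087 km.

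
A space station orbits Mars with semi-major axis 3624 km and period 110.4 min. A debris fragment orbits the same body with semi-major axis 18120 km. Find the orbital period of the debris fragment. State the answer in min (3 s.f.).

T₂ ≈ 1230 min

Kepler's third law: T² ∝ a³, so T₂ = T₁ (a₂/a₁)^(3/2).
a₂/a₁ = 5.000, (a₂/a₁)^(3/2) = 11.18.
T₂ = 110.4 × 11.18 = 1234 min.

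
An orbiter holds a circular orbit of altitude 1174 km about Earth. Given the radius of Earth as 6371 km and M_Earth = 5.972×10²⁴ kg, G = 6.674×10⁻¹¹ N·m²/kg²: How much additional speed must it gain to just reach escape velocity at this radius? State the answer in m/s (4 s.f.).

μ = GM = 6.674×10⁻¹¹ × 5.972×10²⁴ = 3.986×10¹⁴ m³/s².
r = 6371 + 1174 = 7545.0 km = 7.5450×10⁶ m.
Circular speed v_c = √(μ/r) = 7268 m/s.
Escape speed v_esc = √(2μ/r) = √2 × v_c = 10280 m/s.
Δv = v_esc − v_c = 3011 m/s.

Δv ≈ 3011 m/s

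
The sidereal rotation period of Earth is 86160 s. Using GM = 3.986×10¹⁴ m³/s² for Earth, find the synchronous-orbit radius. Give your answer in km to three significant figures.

A synchronous orbit has period T, so by Kepler's third law a = (μT²/4π²)^(1/3).
μT²/4π² = 3.986×10¹⁴ × (8.616×10⁴)² / 39.48 = 7.495×10²² m³.
a = 4.216×10⁷ m = 42163 km.

r_sync ≈ 42200 km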